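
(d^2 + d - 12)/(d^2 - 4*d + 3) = (d + 4)/(d - 1)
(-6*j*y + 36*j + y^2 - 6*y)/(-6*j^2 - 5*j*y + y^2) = (y - 6)/(j + y)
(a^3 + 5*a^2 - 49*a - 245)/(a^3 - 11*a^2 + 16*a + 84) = (a^2 + 12*a + 35)/(a^2 - 4*a - 12)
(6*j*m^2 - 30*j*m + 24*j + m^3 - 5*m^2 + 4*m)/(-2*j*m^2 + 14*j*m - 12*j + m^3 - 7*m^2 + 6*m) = (-6*j*m + 24*j - m^2 + 4*m)/(2*j*m - 12*j - m^2 + 6*m)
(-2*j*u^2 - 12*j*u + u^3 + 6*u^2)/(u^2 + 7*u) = (-2*j*u - 12*j + u^2 + 6*u)/(u + 7)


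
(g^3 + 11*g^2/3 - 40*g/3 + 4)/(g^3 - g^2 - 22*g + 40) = (g^2 + 17*g/3 - 2)/(g^2 + g - 20)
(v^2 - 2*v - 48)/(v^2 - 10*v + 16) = (v + 6)/(v - 2)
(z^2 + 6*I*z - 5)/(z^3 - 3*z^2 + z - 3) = (z + 5*I)/(z^2 - z*(3 + I) + 3*I)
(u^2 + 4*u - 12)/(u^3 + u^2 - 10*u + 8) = (u + 6)/(u^2 + 3*u - 4)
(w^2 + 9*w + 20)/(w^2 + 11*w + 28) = (w + 5)/(w + 7)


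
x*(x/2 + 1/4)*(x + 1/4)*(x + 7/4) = x^4/2 + 5*x^3/4 + 23*x^2/32 + 7*x/64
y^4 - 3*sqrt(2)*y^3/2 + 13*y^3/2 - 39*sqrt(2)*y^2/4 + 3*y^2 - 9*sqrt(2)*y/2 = y*(y + 1/2)*(y + 6)*(y - 3*sqrt(2)/2)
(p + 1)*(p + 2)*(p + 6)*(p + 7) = p^4 + 16*p^3 + 83*p^2 + 152*p + 84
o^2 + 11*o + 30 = (o + 5)*(o + 6)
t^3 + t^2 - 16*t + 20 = (t - 2)^2*(t + 5)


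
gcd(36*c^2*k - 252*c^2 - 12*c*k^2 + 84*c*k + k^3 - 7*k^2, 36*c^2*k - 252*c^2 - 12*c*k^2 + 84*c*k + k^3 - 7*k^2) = 36*c^2*k - 252*c^2 - 12*c*k^2 + 84*c*k + k^3 - 7*k^2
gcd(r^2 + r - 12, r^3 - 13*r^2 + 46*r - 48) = r - 3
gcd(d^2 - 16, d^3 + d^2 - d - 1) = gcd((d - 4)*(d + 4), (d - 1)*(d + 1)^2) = 1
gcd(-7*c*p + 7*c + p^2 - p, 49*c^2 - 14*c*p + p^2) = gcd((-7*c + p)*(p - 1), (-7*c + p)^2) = -7*c + p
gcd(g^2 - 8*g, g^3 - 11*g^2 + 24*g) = g^2 - 8*g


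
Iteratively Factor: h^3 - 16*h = (h)*(h^2 - 16) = h*(h + 4)*(h - 4)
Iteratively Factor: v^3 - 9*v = (v - 3)*(v^2 + 3*v) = v*(v - 3)*(v + 3)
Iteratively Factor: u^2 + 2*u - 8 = (u + 4)*(u - 2)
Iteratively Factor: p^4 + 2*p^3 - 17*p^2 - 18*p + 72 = (p + 4)*(p^3 - 2*p^2 - 9*p + 18) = (p - 3)*(p + 4)*(p^2 + p - 6) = (p - 3)*(p + 3)*(p + 4)*(p - 2)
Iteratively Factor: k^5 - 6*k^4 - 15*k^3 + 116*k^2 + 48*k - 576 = (k - 4)*(k^4 - 2*k^3 - 23*k^2 + 24*k + 144) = (k - 4)^2*(k^3 + 2*k^2 - 15*k - 36) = (k - 4)^2*(k + 3)*(k^2 - k - 12) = (k - 4)^2*(k + 3)^2*(k - 4)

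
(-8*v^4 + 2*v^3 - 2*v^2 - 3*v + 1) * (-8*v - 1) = 64*v^5 - 8*v^4 + 14*v^3 + 26*v^2 - 5*v - 1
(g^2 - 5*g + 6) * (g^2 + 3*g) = g^4 - 2*g^3 - 9*g^2 + 18*g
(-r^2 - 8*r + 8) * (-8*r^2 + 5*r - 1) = 8*r^4 + 59*r^3 - 103*r^2 + 48*r - 8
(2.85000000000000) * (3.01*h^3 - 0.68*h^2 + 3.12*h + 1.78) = 8.5785*h^3 - 1.938*h^2 + 8.892*h + 5.073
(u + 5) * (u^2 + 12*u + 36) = u^3 + 17*u^2 + 96*u + 180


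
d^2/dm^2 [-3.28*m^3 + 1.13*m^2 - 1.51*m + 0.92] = 2.26 - 19.68*m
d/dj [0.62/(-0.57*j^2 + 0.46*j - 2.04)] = (0.7068*j - 0.2852)/(0.57*j^2 - 0.46*j + 2.04)^2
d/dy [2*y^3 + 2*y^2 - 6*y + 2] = 6*y^2 + 4*y - 6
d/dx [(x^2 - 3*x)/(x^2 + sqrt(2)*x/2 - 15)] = (sqrt(2)*x^2 + 6*x^2 - 60*x + 90)/(2*x^4 + 2*sqrt(2)*x^3 - 59*x^2 - 30*sqrt(2)*x + 450)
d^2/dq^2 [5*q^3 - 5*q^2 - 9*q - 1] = 30*q - 10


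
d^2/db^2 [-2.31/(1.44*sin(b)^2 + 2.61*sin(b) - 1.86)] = (19.160064*sin(b)^4 + 26.045712*sin(b)^3 + 11.744271*sin(b)^2 - 40.877298*sin(b) - 43.84611)/(1.44*sin(b)^2 + 2.61*sin(b) - 1.86)^3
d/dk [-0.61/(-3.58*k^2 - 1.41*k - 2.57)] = (-4.3676*k - 0.8601)/(3.58*k^2 + 1.41*k + 2.57)^2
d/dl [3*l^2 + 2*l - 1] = 6*l + 2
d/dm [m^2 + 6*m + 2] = 2*m + 6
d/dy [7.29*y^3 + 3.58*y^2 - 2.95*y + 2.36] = 21.87*y^2 + 7.16*y - 2.95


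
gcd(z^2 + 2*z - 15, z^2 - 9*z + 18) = z - 3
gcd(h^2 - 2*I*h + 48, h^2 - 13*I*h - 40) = h - 8*I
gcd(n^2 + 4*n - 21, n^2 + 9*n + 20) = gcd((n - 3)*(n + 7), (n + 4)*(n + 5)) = 1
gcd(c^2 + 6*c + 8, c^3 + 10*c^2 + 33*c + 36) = c + 4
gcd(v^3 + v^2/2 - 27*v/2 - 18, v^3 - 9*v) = v + 3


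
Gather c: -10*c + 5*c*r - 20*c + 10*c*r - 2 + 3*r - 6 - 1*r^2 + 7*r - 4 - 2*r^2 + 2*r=c*(15*r - 30) - 3*r^2 + 12*r - 12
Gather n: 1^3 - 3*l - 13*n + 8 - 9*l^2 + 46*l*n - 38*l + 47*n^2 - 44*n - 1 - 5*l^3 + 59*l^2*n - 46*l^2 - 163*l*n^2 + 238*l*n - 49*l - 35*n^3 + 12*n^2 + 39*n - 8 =-5*l^3 - 55*l^2 - 90*l - 35*n^3 + n^2*(59 - 163*l) + n*(59*l^2 + 284*l - 18)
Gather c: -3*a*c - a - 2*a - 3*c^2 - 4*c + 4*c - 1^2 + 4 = -3*a*c - 3*a - 3*c^2 + 3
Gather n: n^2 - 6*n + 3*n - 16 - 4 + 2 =n^2 - 3*n - 18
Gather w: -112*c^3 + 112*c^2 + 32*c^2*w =-112*c^3 + 32*c^2*w + 112*c^2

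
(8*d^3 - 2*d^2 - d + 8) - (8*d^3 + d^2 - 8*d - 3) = -3*d^2 + 7*d + 11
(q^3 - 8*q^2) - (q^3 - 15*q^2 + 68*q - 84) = 7*q^2 - 68*q + 84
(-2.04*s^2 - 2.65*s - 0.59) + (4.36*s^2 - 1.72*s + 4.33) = 2.32*s^2 - 4.37*s + 3.74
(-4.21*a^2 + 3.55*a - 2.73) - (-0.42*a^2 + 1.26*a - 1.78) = -3.79*a^2 + 2.29*a - 0.95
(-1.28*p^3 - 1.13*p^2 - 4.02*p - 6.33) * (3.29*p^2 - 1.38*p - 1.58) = -4.2112*p^5 - 1.9513*p^4 - 9.644*p^3 - 13.4927*p^2 + 15.087*p + 10.0014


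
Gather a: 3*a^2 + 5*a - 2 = 3*a^2 + 5*a - 2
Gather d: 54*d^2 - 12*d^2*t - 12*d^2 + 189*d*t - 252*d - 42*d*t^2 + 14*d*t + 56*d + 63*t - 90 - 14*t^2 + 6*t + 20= d^2*(42 - 12*t) + d*(-42*t^2 + 203*t - 196) - 14*t^2 + 69*t - 70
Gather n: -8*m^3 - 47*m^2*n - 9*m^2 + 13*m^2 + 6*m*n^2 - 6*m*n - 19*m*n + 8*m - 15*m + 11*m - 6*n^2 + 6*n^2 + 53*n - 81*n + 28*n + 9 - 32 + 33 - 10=-8*m^3 + 4*m^2 + 6*m*n^2 + 4*m + n*(-47*m^2 - 25*m)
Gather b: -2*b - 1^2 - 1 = -2*b - 2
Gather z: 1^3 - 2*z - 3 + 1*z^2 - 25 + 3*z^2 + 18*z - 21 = 4*z^2 + 16*z - 48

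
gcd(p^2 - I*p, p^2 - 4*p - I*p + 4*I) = p - I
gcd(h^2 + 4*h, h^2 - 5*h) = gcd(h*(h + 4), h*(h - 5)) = h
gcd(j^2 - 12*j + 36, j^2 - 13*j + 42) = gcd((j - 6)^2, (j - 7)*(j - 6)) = j - 6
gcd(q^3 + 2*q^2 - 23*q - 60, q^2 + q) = 1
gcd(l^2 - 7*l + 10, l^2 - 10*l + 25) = l - 5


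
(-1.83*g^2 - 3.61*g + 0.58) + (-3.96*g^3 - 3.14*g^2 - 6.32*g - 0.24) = -3.96*g^3 - 4.97*g^2 - 9.93*g + 0.34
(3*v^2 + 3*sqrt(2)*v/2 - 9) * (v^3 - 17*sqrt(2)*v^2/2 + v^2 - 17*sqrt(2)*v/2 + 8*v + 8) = 3*v^5 - 24*sqrt(2)*v^4 + 3*v^4 - 24*sqrt(2)*v^3 - 21*v^3/2 - 21*v^2/2 + 177*sqrt(2)*v^2/2 - 72*v + 177*sqrt(2)*v/2 - 72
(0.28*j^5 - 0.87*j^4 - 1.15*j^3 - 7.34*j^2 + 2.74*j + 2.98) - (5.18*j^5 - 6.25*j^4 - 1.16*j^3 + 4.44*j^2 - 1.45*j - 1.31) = -4.9*j^5 + 5.38*j^4 + 0.01*j^3 - 11.78*j^2 + 4.19*j + 4.29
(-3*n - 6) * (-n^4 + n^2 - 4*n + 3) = 3*n^5 + 6*n^4 - 3*n^3 + 6*n^2 + 15*n - 18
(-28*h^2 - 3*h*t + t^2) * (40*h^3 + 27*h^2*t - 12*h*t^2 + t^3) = -1120*h^5 - 876*h^4*t + 295*h^3*t^2 + 35*h^2*t^3 - 15*h*t^4 + t^5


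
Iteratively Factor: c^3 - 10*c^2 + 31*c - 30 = (c - 2)*(c^2 - 8*c + 15) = (c - 5)*(c - 2)*(c - 3)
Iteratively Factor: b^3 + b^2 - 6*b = (b)*(b^2 + b - 6) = b*(b + 3)*(b - 2)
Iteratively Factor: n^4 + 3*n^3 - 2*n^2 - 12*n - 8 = (n + 2)*(n^3 + n^2 - 4*n - 4) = (n - 2)*(n + 2)*(n^2 + 3*n + 2) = (n - 2)*(n + 2)^2*(n + 1)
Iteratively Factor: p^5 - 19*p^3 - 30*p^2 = (p + 2)*(p^4 - 2*p^3 - 15*p^2) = p*(p + 2)*(p^3 - 2*p^2 - 15*p) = p*(p + 2)*(p + 3)*(p^2 - 5*p) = p^2*(p + 2)*(p + 3)*(p - 5)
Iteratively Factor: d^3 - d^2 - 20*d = (d - 5)*(d^2 + 4*d) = (d - 5)*(d + 4)*(d)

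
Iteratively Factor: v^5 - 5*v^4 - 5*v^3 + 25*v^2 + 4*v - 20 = (v - 5)*(v^4 - 5*v^2 + 4) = (v - 5)*(v - 2)*(v^3 + 2*v^2 - v - 2) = (v - 5)*(v - 2)*(v + 2)*(v^2 - 1) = (v - 5)*(v - 2)*(v - 1)*(v + 2)*(v + 1)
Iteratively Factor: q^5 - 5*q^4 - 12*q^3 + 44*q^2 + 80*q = (q + 2)*(q^4 - 7*q^3 + 2*q^2 + 40*q) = (q - 4)*(q + 2)*(q^3 - 3*q^2 - 10*q) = (q - 5)*(q - 4)*(q + 2)*(q^2 + 2*q) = (q - 5)*(q - 4)*(q + 2)^2*(q)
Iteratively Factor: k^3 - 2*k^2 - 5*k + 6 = (k - 3)*(k^2 + k - 2) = (k - 3)*(k + 2)*(k - 1)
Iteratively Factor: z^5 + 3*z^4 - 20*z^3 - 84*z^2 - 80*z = (z + 2)*(z^4 + z^3 - 22*z^2 - 40*z) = z*(z + 2)*(z^3 + z^2 - 22*z - 40) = z*(z + 2)*(z + 4)*(z^2 - 3*z - 10) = z*(z + 2)^2*(z + 4)*(z - 5)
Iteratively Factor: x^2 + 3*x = (x + 3)*(x)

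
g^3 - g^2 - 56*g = g*(g - 8)*(g + 7)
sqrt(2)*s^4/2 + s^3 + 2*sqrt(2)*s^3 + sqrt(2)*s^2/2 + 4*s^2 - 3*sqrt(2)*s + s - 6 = (s - 1)*(s + 2)*(s + 3)*(sqrt(2)*s/2 + 1)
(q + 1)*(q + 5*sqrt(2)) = q^2 + q + 5*sqrt(2)*q + 5*sqrt(2)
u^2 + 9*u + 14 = (u + 2)*(u + 7)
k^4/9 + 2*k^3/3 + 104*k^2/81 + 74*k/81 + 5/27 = (k/3 + 1/3)*(k/3 + 1)*(k + 1/3)*(k + 5/3)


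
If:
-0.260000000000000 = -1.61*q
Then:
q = 0.16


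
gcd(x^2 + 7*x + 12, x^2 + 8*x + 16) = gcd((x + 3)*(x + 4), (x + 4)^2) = x + 4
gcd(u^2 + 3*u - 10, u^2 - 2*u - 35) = u + 5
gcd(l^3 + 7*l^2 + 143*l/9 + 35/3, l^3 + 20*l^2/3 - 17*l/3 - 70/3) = l + 5/3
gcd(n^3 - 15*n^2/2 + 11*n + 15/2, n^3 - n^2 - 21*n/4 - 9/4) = n^2 - 5*n/2 - 3/2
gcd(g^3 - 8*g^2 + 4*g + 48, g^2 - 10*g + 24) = g^2 - 10*g + 24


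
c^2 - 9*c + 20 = (c - 5)*(c - 4)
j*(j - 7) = j^2 - 7*j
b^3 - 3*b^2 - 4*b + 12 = (b - 3)*(b - 2)*(b + 2)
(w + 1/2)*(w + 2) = w^2 + 5*w/2 + 1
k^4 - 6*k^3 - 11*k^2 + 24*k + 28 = (k - 7)*(k - 2)*(k + 1)*(k + 2)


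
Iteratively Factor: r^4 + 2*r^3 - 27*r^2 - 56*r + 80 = (r + 4)*(r^3 - 2*r^2 - 19*r + 20) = (r - 5)*(r + 4)*(r^2 + 3*r - 4) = (r - 5)*(r - 1)*(r + 4)*(r + 4)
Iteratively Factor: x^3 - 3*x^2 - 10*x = (x - 5)*(x^2 + 2*x) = (x - 5)*(x + 2)*(x)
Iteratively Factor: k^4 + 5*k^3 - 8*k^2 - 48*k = (k)*(k^3 + 5*k^2 - 8*k - 48) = k*(k + 4)*(k^2 + k - 12) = k*(k + 4)^2*(k - 3)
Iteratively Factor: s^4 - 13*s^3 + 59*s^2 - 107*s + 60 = (s - 4)*(s^3 - 9*s^2 + 23*s - 15) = (s - 4)*(s - 1)*(s^2 - 8*s + 15) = (s - 5)*(s - 4)*(s - 1)*(s - 3)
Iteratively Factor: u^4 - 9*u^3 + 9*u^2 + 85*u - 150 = (u + 3)*(u^3 - 12*u^2 + 45*u - 50) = (u - 2)*(u + 3)*(u^2 - 10*u + 25) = (u - 5)*(u - 2)*(u + 3)*(u - 5)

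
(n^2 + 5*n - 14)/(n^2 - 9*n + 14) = (n + 7)/(n - 7)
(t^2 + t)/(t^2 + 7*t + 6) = t/(t + 6)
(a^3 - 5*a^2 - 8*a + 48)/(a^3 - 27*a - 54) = (a^2 - 8*a + 16)/(a^2 - 3*a - 18)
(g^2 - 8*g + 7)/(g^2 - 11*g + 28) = (g - 1)/(g - 4)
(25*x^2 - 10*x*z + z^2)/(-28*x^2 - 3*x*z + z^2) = (-25*x^2 + 10*x*z - z^2)/(28*x^2 + 3*x*z - z^2)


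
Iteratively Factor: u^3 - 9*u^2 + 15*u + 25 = (u - 5)*(u^2 - 4*u - 5) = (u - 5)*(u + 1)*(u - 5)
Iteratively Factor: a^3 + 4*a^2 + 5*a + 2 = (a + 2)*(a^2 + 2*a + 1) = (a + 1)*(a + 2)*(a + 1)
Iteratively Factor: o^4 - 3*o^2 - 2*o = (o + 1)*(o^3 - o^2 - 2*o) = (o + 1)^2*(o^2 - 2*o) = o*(o + 1)^2*(o - 2)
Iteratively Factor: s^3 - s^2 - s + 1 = (s - 1)*(s^2 - 1) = (s - 1)*(s + 1)*(s - 1)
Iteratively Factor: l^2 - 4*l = (l - 4)*(l)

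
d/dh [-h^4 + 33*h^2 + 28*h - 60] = -4*h^3 + 66*h + 28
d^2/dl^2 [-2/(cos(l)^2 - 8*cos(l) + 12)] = 4*(2*sin(l)^4 - 9*sin(l)^2 + 63*cos(l) - 3*cos(3*l) - 45)/((cos(l) - 6)^3*(cos(l) - 2)^3)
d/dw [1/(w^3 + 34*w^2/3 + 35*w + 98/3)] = 3*(-9*w^2 - 68*w - 105)/(3*w^3 + 34*w^2 + 105*w + 98)^2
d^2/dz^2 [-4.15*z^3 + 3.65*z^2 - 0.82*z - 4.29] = 7.3 - 24.9*z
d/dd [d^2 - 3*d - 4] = 2*d - 3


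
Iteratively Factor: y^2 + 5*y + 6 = (y + 3)*(y + 2)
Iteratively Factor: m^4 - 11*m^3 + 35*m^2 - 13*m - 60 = (m - 3)*(m^3 - 8*m^2 + 11*m + 20) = (m - 5)*(m - 3)*(m^2 - 3*m - 4) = (m - 5)*(m - 3)*(m + 1)*(m - 4)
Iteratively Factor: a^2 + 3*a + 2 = (a + 2)*(a + 1)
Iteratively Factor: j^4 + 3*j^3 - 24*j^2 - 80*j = (j + 4)*(j^3 - j^2 - 20*j) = (j + 4)^2*(j^2 - 5*j) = (j - 5)*(j + 4)^2*(j)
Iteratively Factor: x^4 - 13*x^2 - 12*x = (x + 1)*(x^3 - x^2 - 12*x) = (x + 1)*(x + 3)*(x^2 - 4*x) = (x - 4)*(x + 1)*(x + 3)*(x)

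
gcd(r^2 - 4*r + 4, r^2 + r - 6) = r - 2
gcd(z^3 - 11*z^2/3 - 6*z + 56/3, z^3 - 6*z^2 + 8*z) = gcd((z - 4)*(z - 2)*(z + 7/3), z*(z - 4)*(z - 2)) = z^2 - 6*z + 8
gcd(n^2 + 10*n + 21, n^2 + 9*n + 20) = 1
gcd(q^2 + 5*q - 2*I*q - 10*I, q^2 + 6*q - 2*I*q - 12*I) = q - 2*I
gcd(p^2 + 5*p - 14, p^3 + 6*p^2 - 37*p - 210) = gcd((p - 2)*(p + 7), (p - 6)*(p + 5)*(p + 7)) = p + 7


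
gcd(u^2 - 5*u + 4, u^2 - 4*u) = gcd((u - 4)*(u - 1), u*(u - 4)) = u - 4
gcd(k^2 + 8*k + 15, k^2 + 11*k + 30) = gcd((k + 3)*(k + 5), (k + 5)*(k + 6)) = k + 5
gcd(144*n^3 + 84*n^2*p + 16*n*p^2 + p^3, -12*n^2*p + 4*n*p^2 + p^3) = 6*n + p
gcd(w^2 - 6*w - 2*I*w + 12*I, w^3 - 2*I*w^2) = w - 2*I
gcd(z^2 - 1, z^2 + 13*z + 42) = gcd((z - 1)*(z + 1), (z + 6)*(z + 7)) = 1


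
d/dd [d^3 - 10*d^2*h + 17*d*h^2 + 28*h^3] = 3*d^2 - 20*d*h + 17*h^2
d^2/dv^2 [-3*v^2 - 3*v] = -6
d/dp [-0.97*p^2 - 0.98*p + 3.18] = -1.94*p - 0.98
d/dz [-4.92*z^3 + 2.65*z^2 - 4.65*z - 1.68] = -14.76*z^2 + 5.3*z - 4.65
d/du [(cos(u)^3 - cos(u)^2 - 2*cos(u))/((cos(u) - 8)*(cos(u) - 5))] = (-cos(u)^4 + 26*cos(u)^3 - 135*cos(u)^2 + 80*cos(u) + 80)*sin(u)/((cos(u) - 8)^2*(cos(u) - 5)^2)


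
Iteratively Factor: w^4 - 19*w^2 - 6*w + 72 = (w - 2)*(w^3 + 2*w^2 - 15*w - 36) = (w - 2)*(w + 3)*(w^2 - w - 12) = (w - 4)*(w - 2)*(w + 3)*(w + 3)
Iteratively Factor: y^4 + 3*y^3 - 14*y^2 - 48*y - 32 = (y + 4)*(y^3 - y^2 - 10*y - 8) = (y - 4)*(y + 4)*(y^2 + 3*y + 2) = (y - 4)*(y + 2)*(y + 4)*(y + 1)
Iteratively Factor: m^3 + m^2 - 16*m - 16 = (m - 4)*(m^2 + 5*m + 4) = (m - 4)*(m + 4)*(m + 1)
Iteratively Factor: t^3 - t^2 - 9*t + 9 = (t - 1)*(t^2 - 9) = (t - 1)*(t + 3)*(t - 3)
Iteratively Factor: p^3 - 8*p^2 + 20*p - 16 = (p - 4)*(p^2 - 4*p + 4) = (p - 4)*(p - 2)*(p - 2)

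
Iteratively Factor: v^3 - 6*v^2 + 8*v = (v)*(v^2 - 6*v + 8) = v*(v - 2)*(v - 4)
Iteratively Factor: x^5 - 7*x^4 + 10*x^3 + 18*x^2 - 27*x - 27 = (x - 3)*(x^4 - 4*x^3 - 2*x^2 + 12*x + 9) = (x - 3)*(x + 1)*(x^3 - 5*x^2 + 3*x + 9) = (x - 3)*(x + 1)^2*(x^2 - 6*x + 9) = (x - 3)^2*(x + 1)^2*(x - 3)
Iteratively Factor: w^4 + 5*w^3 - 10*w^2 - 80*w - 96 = (w - 4)*(w^3 + 9*w^2 + 26*w + 24) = (w - 4)*(w + 4)*(w^2 + 5*w + 6) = (w - 4)*(w + 2)*(w + 4)*(w + 3)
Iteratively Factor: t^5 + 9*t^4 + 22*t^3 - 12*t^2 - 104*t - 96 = (t + 4)*(t^4 + 5*t^3 + 2*t^2 - 20*t - 24) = (t + 3)*(t + 4)*(t^3 + 2*t^2 - 4*t - 8) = (t + 2)*(t + 3)*(t + 4)*(t^2 - 4) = (t - 2)*(t + 2)*(t + 3)*(t + 4)*(t + 2)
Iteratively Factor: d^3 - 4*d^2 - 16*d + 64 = (d + 4)*(d^2 - 8*d + 16) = (d - 4)*(d + 4)*(d - 4)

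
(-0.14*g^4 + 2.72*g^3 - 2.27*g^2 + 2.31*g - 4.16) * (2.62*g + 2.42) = -0.3668*g^5 + 6.7876*g^4 + 0.635000000000001*g^3 + 0.5588*g^2 - 5.309*g - 10.0672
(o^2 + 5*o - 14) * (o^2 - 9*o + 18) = o^4 - 4*o^3 - 41*o^2 + 216*o - 252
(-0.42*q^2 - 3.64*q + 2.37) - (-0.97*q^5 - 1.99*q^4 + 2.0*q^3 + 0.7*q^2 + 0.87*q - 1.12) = 0.97*q^5 + 1.99*q^4 - 2.0*q^3 - 1.12*q^2 - 4.51*q + 3.49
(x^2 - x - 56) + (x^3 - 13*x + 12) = x^3 + x^2 - 14*x - 44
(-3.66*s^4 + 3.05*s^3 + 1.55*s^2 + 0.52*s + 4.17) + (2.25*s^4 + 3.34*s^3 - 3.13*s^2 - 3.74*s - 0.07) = -1.41*s^4 + 6.39*s^3 - 1.58*s^2 - 3.22*s + 4.1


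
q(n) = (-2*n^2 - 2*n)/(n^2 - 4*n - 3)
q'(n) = (4 - 2*n)*(-2*n^2 - 2*n)/(n^2 - 4*n - 3)^2 + (-4*n - 2)/(n^2 - 4*n - 3) = 2*(5*n^2 + 6*n + 3)/(n^4 - 8*n^3 + 10*n^2 + 24*n + 9)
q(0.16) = 0.10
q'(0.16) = 0.63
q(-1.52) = -0.29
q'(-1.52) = 0.37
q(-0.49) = -0.62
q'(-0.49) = 3.94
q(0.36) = 0.23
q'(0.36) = 0.63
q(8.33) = -4.70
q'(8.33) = 0.73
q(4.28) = 25.09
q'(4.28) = 74.11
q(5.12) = -22.92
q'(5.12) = 44.08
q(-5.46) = -1.00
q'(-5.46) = 0.10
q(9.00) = -4.29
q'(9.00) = 0.52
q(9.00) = -4.29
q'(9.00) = 0.52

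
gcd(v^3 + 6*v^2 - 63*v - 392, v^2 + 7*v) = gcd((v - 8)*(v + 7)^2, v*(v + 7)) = v + 7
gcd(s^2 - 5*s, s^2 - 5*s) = s^2 - 5*s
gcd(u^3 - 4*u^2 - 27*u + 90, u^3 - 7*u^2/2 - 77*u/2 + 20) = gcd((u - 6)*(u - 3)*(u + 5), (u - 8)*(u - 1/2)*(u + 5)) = u + 5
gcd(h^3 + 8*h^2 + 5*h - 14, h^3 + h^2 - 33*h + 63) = h + 7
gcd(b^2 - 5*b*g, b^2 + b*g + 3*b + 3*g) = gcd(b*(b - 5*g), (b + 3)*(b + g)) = 1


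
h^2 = h^2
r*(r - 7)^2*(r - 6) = r^4 - 20*r^3 + 133*r^2 - 294*r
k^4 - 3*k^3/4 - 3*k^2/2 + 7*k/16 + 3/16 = (k - 3/2)*(k - 1/2)*(k + 1/4)*(k + 1)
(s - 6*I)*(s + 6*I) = s^2 + 36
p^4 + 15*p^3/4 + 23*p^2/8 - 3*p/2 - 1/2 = (p - 1/2)*(p + 1/4)*(p + 2)^2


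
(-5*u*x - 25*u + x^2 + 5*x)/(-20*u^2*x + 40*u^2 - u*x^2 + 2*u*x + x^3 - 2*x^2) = (x + 5)/(4*u*x - 8*u + x^2 - 2*x)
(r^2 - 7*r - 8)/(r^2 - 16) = (r^2 - 7*r - 8)/(r^2 - 16)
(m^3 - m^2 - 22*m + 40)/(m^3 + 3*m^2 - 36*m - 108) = (m^3 - m^2 - 22*m + 40)/(m^3 + 3*m^2 - 36*m - 108)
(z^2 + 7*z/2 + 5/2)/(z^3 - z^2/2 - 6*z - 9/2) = (2*z + 5)/(2*z^2 - 3*z - 9)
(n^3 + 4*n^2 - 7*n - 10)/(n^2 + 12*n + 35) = (n^2 - n - 2)/(n + 7)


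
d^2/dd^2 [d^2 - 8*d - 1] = 2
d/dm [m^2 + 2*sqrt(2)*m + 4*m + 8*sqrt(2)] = 2*m + 2*sqrt(2) + 4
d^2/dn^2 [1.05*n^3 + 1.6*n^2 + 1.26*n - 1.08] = 6.3*n + 3.2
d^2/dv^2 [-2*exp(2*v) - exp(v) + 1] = (-8*exp(v) - 1)*exp(v)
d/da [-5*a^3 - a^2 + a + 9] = -15*a^2 - 2*a + 1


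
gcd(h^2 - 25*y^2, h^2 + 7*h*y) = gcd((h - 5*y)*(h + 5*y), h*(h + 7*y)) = 1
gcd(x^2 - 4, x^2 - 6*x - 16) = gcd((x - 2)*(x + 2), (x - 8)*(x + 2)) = x + 2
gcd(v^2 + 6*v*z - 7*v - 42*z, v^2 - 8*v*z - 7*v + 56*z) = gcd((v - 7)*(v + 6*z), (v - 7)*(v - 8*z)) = v - 7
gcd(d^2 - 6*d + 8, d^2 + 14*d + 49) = 1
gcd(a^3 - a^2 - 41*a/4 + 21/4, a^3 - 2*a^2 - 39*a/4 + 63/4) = a^2 - a/2 - 21/2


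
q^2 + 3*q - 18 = (q - 3)*(q + 6)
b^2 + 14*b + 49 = (b + 7)^2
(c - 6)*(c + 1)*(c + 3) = c^3 - 2*c^2 - 21*c - 18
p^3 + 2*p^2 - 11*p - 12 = (p - 3)*(p + 1)*(p + 4)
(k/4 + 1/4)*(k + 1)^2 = k^3/4 + 3*k^2/4 + 3*k/4 + 1/4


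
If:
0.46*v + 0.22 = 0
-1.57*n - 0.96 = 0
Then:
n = -0.61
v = -0.48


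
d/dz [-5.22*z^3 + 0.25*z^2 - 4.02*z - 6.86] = -15.66*z^2 + 0.5*z - 4.02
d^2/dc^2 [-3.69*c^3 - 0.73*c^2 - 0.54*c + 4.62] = -22.14*c - 1.46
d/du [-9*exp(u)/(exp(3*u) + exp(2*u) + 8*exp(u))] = (18*exp(u) + 9)*exp(u)/(exp(2*u) + exp(u) + 8)^2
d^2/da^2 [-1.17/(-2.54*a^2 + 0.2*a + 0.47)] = (15.096744*a^2 - 1.18872*a - 1.17*(5.08*a - 0.2)*(10.16*a - 0.4) - 2.793492)/(-2.54*a^2 + 0.2*a + 0.47)^3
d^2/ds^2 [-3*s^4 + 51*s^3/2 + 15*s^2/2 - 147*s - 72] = -36*s^2 + 153*s + 15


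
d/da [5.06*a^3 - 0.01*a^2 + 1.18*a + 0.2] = 15.18*a^2 - 0.02*a + 1.18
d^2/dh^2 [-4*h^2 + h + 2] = -8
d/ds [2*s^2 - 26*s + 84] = 4*s - 26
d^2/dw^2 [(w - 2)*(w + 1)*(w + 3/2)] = 6*w + 1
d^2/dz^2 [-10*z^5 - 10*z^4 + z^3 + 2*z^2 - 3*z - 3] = -200*z^3 - 120*z^2 + 6*z + 4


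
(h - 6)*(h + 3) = h^2 - 3*h - 18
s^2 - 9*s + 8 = (s - 8)*(s - 1)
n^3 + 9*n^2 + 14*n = n*(n + 2)*(n + 7)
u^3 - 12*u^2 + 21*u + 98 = (u - 7)^2*(u + 2)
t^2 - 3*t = t*(t - 3)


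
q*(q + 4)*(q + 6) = q^3 + 10*q^2 + 24*q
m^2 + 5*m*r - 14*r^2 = (m - 2*r)*(m + 7*r)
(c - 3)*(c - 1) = c^2 - 4*c + 3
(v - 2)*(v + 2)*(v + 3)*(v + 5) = v^4 + 8*v^3 + 11*v^2 - 32*v - 60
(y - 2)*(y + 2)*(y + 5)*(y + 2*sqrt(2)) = y^4 + 2*sqrt(2)*y^3 + 5*y^3 - 4*y^2 + 10*sqrt(2)*y^2 - 20*y - 8*sqrt(2)*y - 40*sqrt(2)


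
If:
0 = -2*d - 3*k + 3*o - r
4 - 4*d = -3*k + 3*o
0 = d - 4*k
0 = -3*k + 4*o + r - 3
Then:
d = 4/7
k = 1/7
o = 5/7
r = 4/7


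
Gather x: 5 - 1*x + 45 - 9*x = 50 - 10*x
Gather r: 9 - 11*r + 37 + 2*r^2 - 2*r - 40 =2*r^2 - 13*r + 6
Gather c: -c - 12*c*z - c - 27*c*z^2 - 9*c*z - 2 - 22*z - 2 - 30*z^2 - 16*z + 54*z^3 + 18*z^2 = c*(-27*z^2 - 21*z - 2) + 54*z^3 - 12*z^2 - 38*z - 4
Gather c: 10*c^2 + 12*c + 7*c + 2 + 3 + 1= 10*c^2 + 19*c + 6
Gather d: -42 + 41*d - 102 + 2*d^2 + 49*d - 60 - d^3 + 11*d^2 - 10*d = -d^3 + 13*d^2 + 80*d - 204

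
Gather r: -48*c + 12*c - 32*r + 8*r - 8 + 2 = -36*c - 24*r - 6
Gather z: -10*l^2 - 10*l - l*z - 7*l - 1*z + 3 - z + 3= -10*l^2 - 17*l + z*(-l - 2) + 6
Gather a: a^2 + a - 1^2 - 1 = a^2 + a - 2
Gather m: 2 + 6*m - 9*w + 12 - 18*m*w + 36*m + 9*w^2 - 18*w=m*(42 - 18*w) + 9*w^2 - 27*w + 14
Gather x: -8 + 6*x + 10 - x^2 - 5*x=-x^2 + x + 2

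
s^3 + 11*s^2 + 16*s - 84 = (s - 2)*(s + 6)*(s + 7)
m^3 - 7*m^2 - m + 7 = (m - 7)*(m - 1)*(m + 1)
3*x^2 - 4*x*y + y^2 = (-3*x + y)*(-x + y)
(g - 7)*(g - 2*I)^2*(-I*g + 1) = -I*g^4 - 3*g^3 + 7*I*g^3 + 21*g^2 - 4*g + 28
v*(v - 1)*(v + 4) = v^3 + 3*v^2 - 4*v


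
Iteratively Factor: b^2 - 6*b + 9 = (b - 3)*(b - 3)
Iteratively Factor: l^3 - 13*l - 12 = (l + 3)*(l^2 - 3*l - 4) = (l + 1)*(l + 3)*(l - 4)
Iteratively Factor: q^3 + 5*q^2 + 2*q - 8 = (q + 2)*(q^2 + 3*q - 4) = (q - 1)*(q + 2)*(q + 4)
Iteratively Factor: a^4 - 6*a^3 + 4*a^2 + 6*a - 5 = (a - 1)*(a^3 - 5*a^2 - a + 5) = (a - 5)*(a - 1)*(a^2 - 1) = (a - 5)*(a - 1)^2*(a + 1)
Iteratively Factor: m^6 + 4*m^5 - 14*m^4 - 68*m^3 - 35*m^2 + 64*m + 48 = (m - 4)*(m^5 + 8*m^4 + 18*m^3 + 4*m^2 - 19*m - 12) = (m - 4)*(m + 1)*(m^4 + 7*m^3 + 11*m^2 - 7*m - 12) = (m - 4)*(m + 1)^2*(m^3 + 6*m^2 + 5*m - 12) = (m - 4)*(m - 1)*(m + 1)^2*(m^2 + 7*m + 12) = (m - 4)*(m - 1)*(m + 1)^2*(m + 4)*(m + 3)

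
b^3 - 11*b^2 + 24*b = b*(b - 8)*(b - 3)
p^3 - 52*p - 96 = (p - 8)*(p + 2)*(p + 6)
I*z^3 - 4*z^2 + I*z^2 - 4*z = z*(z + 4*I)*(I*z + I)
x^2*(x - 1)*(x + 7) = x^4 + 6*x^3 - 7*x^2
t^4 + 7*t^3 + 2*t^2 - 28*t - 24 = (t - 2)*(t + 1)*(t + 2)*(t + 6)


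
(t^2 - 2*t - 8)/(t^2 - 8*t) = (t^2 - 2*t - 8)/(t*(t - 8))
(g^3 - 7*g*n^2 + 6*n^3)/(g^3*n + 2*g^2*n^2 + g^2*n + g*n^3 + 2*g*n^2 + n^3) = (g^3 - 7*g*n^2 + 6*n^3)/(n*(g^3 + 2*g^2*n + g^2 + g*n^2 + 2*g*n + n^2))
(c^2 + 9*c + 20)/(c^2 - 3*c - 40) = (c + 4)/(c - 8)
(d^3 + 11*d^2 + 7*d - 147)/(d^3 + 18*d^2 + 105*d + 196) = (d - 3)/(d + 4)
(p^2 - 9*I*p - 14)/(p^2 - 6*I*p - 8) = (p - 7*I)/(p - 4*I)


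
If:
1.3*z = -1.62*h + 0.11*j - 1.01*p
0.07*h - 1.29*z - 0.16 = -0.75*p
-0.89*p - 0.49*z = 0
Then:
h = 24.3274478330658*z + 2.28571428571429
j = 365.039982489421*z + 33.6623376623377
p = -0.550561797752809*z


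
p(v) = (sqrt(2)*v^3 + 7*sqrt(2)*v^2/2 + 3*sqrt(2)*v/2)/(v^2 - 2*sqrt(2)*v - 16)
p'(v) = (-2*v + 2*sqrt(2))*(sqrt(2)*v^3 + 7*sqrt(2)*v^2/2 + 3*sqrt(2)*v/2)/(v^2 - 2*sqrt(2)*v - 16)^2 + (3*sqrt(2)*v^2 + 7*sqrt(2)*v + 3*sqrt(2)/2)/(v^2 - 2*sqrt(2)*v - 16) = sqrt(2)*(-v*(v - sqrt(2))*(2*v^2 + 7*v + 3) + (-6*v^2 - 14*v - 3)*(-v^2 + 2*sqrt(2)*v + 16)/2)/(-v^2 + 2*sqrt(2)*v + 16)^2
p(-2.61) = -1.68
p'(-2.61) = 4.63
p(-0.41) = 0.01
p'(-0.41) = 0.08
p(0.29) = -0.06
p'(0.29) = -0.31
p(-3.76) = -1.50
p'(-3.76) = 1.06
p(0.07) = -0.01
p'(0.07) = -0.17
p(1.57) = -1.17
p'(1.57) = -1.58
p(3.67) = -11.18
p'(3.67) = -11.31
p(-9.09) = -7.28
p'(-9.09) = 1.19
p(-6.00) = -3.79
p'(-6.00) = 1.06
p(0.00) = 0.00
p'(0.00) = -0.13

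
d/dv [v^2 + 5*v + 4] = 2*v + 5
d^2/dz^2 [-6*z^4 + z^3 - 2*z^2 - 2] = -72*z^2 + 6*z - 4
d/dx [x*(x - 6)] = 2*x - 6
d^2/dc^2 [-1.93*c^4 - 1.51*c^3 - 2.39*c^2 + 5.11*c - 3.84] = -23.16*c^2 - 9.06*c - 4.78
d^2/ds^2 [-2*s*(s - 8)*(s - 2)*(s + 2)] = -24*s^2 + 96*s + 16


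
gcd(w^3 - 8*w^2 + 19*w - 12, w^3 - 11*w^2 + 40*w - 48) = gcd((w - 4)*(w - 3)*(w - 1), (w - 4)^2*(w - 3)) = w^2 - 7*w + 12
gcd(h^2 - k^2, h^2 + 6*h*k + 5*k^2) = h + k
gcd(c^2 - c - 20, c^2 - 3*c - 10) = c - 5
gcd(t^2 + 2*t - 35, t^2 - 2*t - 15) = t - 5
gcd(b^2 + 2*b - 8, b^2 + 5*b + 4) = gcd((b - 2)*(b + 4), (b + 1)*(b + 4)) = b + 4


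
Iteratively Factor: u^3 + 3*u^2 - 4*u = (u)*(u^2 + 3*u - 4) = u*(u + 4)*(u - 1)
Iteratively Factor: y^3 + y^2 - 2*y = (y - 1)*(y^2 + 2*y) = y*(y - 1)*(y + 2)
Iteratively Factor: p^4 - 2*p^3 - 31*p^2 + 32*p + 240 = (p + 4)*(p^3 - 6*p^2 - 7*p + 60) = (p - 4)*(p + 4)*(p^2 - 2*p - 15) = (p - 5)*(p - 4)*(p + 4)*(p + 3)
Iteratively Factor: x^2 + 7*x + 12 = (x + 3)*(x + 4)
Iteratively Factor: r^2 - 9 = (r + 3)*(r - 3)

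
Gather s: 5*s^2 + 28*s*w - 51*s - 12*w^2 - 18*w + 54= 5*s^2 + s*(28*w - 51) - 12*w^2 - 18*w + 54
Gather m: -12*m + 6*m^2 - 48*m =6*m^2 - 60*m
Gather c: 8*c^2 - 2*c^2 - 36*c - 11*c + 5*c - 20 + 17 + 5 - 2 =6*c^2 - 42*c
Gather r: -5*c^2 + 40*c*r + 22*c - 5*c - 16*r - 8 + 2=-5*c^2 + 17*c + r*(40*c - 16) - 6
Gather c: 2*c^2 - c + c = 2*c^2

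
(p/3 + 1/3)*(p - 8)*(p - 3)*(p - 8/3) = p^4/3 - 38*p^3/9 + 119*p^2/9 - 32*p/9 - 64/3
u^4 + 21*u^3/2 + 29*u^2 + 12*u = u*(u + 1/2)*(u + 4)*(u + 6)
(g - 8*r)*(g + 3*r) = g^2 - 5*g*r - 24*r^2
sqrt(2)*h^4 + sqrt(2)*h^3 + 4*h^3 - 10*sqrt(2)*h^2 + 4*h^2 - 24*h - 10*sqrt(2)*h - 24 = (h - 2*sqrt(2))*(h + sqrt(2))*(h + 3*sqrt(2))*(sqrt(2)*h + sqrt(2))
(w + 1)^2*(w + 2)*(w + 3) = w^4 + 7*w^3 + 17*w^2 + 17*w + 6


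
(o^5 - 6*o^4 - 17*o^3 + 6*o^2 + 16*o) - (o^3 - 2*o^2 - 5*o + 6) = o^5 - 6*o^4 - 18*o^3 + 8*o^2 + 21*o - 6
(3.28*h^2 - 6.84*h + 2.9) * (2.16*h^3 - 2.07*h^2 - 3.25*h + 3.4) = 7.0848*h^5 - 21.564*h^4 + 9.7628*h^3 + 27.379*h^2 - 32.681*h + 9.86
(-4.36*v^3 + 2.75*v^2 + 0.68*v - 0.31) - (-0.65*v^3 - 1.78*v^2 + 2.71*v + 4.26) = -3.71*v^3 + 4.53*v^2 - 2.03*v - 4.57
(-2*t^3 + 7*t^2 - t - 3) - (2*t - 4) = -2*t^3 + 7*t^2 - 3*t + 1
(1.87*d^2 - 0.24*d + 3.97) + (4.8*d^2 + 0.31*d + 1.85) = 6.67*d^2 + 0.07*d + 5.82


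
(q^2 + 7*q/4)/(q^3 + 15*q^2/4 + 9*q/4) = (4*q + 7)/(4*q^2 + 15*q + 9)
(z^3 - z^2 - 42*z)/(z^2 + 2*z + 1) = z*(z^2 - z - 42)/(z^2 + 2*z + 1)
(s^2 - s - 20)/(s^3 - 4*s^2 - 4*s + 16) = (s^2 - s - 20)/(s^3 - 4*s^2 - 4*s + 16)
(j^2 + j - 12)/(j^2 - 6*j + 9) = (j + 4)/(j - 3)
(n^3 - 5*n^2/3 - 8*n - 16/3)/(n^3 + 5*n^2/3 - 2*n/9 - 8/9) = 3*(n - 4)/(3*n - 2)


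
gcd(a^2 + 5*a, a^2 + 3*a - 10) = a + 5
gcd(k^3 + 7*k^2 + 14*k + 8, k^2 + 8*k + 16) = k + 4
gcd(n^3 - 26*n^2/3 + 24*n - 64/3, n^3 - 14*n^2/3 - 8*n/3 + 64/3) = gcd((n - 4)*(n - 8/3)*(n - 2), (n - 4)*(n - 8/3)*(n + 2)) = n^2 - 20*n/3 + 32/3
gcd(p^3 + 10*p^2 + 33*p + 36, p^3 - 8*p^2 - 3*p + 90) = p + 3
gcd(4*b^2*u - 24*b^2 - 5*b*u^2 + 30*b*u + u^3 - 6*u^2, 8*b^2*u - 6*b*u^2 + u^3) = -4*b + u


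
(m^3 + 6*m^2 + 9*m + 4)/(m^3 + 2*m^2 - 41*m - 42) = (m^2 + 5*m + 4)/(m^2 + m - 42)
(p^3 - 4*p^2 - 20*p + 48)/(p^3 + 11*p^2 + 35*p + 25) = (p^3 - 4*p^2 - 20*p + 48)/(p^3 + 11*p^2 + 35*p + 25)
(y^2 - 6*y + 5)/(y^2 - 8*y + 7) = (y - 5)/(y - 7)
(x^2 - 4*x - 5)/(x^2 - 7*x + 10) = (x + 1)/(x - 2)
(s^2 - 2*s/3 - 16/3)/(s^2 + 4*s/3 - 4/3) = (3*s - 8)/(3*s - 2)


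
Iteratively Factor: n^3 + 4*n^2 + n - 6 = (n + 2)*(n^2 + 2*n - 3) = (n - 1)*(n + 2)*(n + 3)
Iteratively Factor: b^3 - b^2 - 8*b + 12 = (b - 2)*(b^2 + b - 6) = (b - 2)*(b + 3)*(b - 2)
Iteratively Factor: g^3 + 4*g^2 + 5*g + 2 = (g + 1)*(g^2 + 3*g + 2) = (g + 1)*(g + 2)*(g + 1)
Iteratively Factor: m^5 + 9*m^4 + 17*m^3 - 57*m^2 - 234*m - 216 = (m + 3)*(m^4 + 6*m^3 - m^2 - 54*m - 72) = (m + 3)*(m + 4)*(m^3 + 2*m^2 - 9*m - 18) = (m + 2)*(m + 3)*(m + 4)*(m^2 - 9) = (m + 2)*(m + 3)^2*(m + 4)*(m - 3)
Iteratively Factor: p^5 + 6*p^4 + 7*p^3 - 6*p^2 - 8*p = (p - 1)*(p^4 + 7*p^3 + 14*p^2 + 8*p) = p*(p - 1)*(p^3 + 7*p^2 + 14*p + 8) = p*(p - 1)*(p + 2)*(p^2 + 5*p + 4) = p*(p - 1)*(p + 2)*(p + 4)*(p + 1)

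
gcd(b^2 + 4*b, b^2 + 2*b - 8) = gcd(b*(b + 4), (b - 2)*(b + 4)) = b + 4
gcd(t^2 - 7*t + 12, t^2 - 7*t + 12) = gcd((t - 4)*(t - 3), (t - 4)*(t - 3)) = t^2 - 7*t + 12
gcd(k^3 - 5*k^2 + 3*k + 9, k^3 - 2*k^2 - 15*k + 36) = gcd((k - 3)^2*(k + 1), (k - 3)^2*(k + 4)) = k^2 - 6*k + 9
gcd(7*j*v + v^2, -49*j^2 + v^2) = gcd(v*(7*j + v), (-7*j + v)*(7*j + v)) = 7*j + v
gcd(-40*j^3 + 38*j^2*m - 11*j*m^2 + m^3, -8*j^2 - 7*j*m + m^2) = 1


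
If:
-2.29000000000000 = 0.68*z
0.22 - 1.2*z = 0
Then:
No Solution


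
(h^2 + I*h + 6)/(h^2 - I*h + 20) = (h^2 + I*h + 6)/(h^2 - I*h + 20)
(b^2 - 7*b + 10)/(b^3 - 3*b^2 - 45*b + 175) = (b - 2)/(b^2 + 2*b - 35)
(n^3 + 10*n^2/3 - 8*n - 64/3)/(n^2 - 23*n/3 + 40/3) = (n^2 + 6*n + 8)/(n - 5)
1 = 1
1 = 1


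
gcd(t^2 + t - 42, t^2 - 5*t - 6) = t - 6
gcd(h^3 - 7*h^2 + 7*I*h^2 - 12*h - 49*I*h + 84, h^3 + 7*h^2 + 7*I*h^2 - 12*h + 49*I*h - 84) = h^2 + 7*I*h - 12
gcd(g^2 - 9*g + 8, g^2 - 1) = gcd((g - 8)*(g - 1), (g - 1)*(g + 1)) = g - 1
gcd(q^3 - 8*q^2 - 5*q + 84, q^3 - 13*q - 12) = q^2 - q - 12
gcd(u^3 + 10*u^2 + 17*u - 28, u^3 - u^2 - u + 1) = u - 1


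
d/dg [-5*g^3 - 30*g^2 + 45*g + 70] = -15*g^2 - 60*g + 45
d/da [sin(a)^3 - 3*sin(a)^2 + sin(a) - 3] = (3*sin(a)^2 - 6*sin(a) + 1)*cos(a)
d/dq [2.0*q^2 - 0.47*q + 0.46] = 4.0*q - 0.47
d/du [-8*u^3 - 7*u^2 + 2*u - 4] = -24*u^2 - 14*u + 2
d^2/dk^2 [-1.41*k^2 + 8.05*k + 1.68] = -2.82000000000000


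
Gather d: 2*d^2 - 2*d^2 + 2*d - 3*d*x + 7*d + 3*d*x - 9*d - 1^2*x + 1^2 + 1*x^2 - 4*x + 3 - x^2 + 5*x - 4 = 0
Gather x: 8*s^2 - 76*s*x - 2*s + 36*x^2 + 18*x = 8*s^2 - 2*s + 36*x^2 + x*(18 - 76*s)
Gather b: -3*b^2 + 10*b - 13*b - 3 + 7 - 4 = -3*b^2 - 3*b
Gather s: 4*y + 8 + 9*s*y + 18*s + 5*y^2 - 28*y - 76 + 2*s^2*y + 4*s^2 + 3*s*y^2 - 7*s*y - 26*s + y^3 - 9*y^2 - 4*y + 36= s^2*(2*y + 4) + s*(3*y^2 + 2*y - 8) + y^3 - 4*y^2 - 28*y - 32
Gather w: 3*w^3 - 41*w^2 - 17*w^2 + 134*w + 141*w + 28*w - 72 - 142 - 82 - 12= 3*w^3 - 58*w^2 + 303*w - 308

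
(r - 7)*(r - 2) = r^2 - 9*r + 14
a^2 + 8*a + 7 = (a + 1)*(a + 7)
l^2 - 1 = (l - 1)*(l + 1)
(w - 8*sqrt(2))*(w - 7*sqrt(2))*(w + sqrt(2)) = w^3 - 14*sqrt(2)*w^2 + 82*w + 112*sqrt(2)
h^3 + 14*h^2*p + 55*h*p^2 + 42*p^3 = (h + p)*(h + 6*p)*(h + 7*p)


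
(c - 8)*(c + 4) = c^2 - 4*c - 32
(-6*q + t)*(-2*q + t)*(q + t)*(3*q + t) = 36*q^4 + 24*q^3*t - 17*q^2*t^2 - 4*q*t^3 + t^4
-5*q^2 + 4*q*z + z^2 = (-q + z)*(5*q + z)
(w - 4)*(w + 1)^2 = w^3 - 2*w^2 - 7*w - 4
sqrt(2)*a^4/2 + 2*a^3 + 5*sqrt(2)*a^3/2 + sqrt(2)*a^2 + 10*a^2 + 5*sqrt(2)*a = a*(a + 5)*(a + sqrt(2))*(sqrt(2)*a/2 + 1)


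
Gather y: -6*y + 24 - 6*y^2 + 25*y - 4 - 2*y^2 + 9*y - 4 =-8*y^2 + 28*y + 16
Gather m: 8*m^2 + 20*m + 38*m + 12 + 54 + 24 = 8*m^2 + 58*m + 90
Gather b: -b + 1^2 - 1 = -b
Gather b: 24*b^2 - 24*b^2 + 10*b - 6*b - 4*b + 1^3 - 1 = 0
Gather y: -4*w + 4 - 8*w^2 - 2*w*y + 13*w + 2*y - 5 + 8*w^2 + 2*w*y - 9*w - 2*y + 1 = 0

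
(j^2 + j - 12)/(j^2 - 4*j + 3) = (j + 4)/(j - 1)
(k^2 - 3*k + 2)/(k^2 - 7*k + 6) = (k - 2)/(k - 6)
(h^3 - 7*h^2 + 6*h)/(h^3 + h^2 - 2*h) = (h - 6)/(h + 2)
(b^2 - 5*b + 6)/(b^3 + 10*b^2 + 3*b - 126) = (b - 2)/(b^2 + 13*b + 42)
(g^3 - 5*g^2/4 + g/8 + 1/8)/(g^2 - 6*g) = (8*g^3 - 10*g^2 + g + 1)/(8*g*(g - 6))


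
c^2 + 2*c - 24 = (c - 4)*(c + 6)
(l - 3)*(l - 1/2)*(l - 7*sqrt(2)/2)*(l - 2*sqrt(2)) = l^4 - 11*sqrt(2)*l^3/2 - 7*l^3/2 + 31*l^2/2 + 77*sqrt(2)*l^2/4 - 49*l - 33*sqrt(2)*l/4 + 21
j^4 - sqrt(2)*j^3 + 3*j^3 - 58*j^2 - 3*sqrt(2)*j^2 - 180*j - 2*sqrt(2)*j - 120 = (j + 1)*(j + 2)*(j - 6*sqrt(2))*(j + 5*sqrt(2))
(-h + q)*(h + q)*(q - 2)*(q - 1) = -h^2*q^2 + 3*h^2*q - 2*h^2 + q^4 - 3*q^3 + 2*q^2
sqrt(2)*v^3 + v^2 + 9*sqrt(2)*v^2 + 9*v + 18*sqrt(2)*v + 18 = (v + 3)*(v + 6)*(sqrt(2)*v + 1)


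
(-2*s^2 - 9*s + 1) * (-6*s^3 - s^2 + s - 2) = 12*s^5 + 56*s^4 + s^3 - 6*s^2 + 19*s - 2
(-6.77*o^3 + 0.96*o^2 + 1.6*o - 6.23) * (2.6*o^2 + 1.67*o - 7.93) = -17.602*o^5 - 8.8099*o^4 + 59.4493*o^3 - 21.1388*o^2 - 23.0921*o + 49.4039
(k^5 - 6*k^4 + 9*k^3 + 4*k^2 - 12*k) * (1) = k^5 - 6*k^4 + 9*k^3 + 4*k^2 - 12*k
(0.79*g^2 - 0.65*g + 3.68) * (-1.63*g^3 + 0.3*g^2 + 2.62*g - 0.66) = -1.2877*g^5 + 1.2965*g^4 - 4.1236*g^3 - 1.1204*g^2 + 10.0706*g - 2.4288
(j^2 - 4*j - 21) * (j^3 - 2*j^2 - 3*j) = j^5 - 6*j^4 - 16*j^3 + 54*j^2 + 63*j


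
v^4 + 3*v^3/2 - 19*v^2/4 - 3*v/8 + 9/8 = (v - 3/2)*(v - 1/2)*(v + 1/2)*(v + 3)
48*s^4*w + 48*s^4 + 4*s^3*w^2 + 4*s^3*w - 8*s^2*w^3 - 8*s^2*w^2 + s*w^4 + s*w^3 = (-6*s + w)*(-4*s + w)*(2*s + w)*(s*w + s)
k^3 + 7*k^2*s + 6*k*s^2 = k*(k + s)*(k + 6*s)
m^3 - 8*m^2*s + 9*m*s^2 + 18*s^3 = (m - 6*s)*(m - 3*s)*(m + s)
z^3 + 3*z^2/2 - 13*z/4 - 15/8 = (z - 3/2)*(z + 1/2)*(z + 5/2)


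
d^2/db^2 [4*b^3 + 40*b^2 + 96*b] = 24*b + 80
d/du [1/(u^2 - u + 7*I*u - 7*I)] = (-2*u + 1 - 7*I)/(u^2 - u + 7*I*u - 7*I)^2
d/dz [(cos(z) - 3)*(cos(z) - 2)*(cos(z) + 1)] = (-3*cos(z)^2 + 8*cos(z) - 1)*sin(z)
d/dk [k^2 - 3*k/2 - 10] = 2*k - 3/2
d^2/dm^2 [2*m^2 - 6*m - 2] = 4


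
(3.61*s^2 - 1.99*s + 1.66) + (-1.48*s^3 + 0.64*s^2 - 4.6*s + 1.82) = -1.48*s^3 + 4.25*s^2 - 6.59*s + 3.48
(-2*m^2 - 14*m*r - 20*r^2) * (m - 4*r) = -2*m^3 - 6*m^2*r + 36*m*r^2 + 80*r^3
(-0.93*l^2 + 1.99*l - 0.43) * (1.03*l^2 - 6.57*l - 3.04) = -0.9579*l^4 + 8.1598*l^3 - 10.69*l^2 - 3.2245*l + 1.3072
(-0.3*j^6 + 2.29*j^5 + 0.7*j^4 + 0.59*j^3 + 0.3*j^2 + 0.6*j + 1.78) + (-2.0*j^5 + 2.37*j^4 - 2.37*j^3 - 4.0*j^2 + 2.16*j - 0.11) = -0.3*j^6 + 0.29*j^5 + 3.07*j^4 - 1.78*j^3 - 3.7*j^2 + 2.76*j + 1.67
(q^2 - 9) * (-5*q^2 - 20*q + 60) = -5*q^4 - 20*q^3 + 105*q^2 + 180*q - 540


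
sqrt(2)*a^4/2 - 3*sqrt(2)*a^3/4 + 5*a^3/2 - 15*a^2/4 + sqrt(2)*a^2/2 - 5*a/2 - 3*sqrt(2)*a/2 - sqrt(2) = (a - 2)*(a + 1/2)*(a + 2*sqrt(2))*(sqrt(2)*a/2 + 1/2)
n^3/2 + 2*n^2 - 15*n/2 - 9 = (n/2 + 1/2)*(n - 3)*(n + 6)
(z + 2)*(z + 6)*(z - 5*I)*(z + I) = z^4 + 8*z^3 - 4*I*z^3 + 17*z^2 - 32*I*z^2 + 40*z - 48*I*z + 60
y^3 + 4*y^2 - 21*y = y*(y - 3)*(y + 7)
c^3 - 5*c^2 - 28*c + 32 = (c - 8)*(c - 1)*(c + 4)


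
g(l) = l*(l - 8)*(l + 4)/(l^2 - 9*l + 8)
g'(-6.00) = 0.90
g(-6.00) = -1.71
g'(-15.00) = 0.98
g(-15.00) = -10.31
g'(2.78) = -0.58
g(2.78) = 10.59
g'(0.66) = -42.25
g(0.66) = -9.05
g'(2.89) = -0.40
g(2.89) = 10.54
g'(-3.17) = 0.71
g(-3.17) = 0.63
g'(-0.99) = -0.26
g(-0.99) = 1.50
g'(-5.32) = 0.87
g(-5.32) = -1.11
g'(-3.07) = 0.70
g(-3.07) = 0.70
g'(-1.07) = -0.17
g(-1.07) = 1.51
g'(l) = l*(9 - 2*l)*(l - 8)*(l + 4)/(l^2 - 9*l + 8)^2 + l*(l - 8)/(l^2 - 9*l + 8) + l*(l + 4)/(l^2 - 9*l + 8) + (l - 8)*(l + 4)/(l^2 - 9*l + 8)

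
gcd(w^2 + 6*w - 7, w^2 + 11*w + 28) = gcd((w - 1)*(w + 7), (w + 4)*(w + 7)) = w + 7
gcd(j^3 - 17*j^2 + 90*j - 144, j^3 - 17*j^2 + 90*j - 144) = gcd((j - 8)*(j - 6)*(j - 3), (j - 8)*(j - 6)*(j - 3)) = j^3 - 17*j^2 + 90*j - 144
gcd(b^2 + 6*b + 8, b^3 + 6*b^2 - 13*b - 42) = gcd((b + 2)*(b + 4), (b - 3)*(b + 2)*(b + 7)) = b + 2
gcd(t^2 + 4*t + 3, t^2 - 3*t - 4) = t + 1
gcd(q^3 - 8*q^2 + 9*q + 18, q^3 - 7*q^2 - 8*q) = q + 1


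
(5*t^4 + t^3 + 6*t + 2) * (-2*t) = -10*t^5 - 2*t^4 - 12*t^2 - 4*t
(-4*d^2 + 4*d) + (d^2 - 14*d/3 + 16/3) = -3*d^2 - 2*d/3 + 16/3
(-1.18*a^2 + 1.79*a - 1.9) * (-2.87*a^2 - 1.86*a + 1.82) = 3.3866*a^4 - 2.9425*a^3 - 0.024*a^2 + 6.7918*a - 3.458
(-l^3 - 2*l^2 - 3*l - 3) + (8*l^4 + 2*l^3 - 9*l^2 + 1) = 8*l^4 + l^3 - 11*l^2 - 3*l - 2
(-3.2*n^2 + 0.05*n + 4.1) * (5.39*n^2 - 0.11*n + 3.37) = -17.248*n^4 + 0.6215*n^3 + 11.3095*n^2 - 0.2825*n + 13.817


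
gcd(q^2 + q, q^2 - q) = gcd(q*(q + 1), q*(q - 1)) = q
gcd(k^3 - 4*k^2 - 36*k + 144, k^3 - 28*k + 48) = k^2 + 2*k - 24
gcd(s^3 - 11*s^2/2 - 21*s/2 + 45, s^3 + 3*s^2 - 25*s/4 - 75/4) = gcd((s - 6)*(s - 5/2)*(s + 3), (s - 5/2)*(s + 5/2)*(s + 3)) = s^2 + s/2 - 15/2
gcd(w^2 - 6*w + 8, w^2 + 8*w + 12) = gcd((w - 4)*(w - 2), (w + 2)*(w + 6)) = 1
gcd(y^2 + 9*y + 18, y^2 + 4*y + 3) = y + 3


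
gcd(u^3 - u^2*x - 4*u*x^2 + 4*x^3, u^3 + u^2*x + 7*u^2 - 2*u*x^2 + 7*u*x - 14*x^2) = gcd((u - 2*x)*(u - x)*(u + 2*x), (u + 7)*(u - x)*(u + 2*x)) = -u^2 - u*x + 2*x^2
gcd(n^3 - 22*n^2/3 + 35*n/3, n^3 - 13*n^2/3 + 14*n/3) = n^2 - 7*n/3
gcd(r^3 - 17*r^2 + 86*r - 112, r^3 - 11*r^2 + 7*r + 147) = r - 7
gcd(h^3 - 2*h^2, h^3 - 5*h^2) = h^2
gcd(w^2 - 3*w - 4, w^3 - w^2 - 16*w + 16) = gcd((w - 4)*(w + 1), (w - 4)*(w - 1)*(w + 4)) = w - 4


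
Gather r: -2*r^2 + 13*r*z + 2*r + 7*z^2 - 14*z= -2*r^2 + r*(13*z + 2) + 7*z^2 - 14*z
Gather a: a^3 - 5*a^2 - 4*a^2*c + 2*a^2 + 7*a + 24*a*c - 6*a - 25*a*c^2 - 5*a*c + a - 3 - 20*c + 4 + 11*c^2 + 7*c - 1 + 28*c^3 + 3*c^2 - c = a^3 + a^2*(-4*c - 3) + a*(-25*c^2 + 19*c + 2) + 28*c^3 + 14*c^2 - 14*c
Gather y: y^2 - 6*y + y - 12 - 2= y^2 - 5*y - 14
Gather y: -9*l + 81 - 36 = 45 - 9*l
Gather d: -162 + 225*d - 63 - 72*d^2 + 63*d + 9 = -72*d^2 + 288*d - 216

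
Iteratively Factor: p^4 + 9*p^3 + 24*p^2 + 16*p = (p + 4)*(p^3 + 5*p^2 + 4*p) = p*(p + 4)*(p^2 + 5*p + 4) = p*(p + 4)^2*(p + 1)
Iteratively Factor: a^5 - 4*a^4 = (a)*(a^4 - 4*a^3) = a^2*(a^3 - 4*a^2) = a^3*(a^2 - 4*a) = a^4*(a - 4)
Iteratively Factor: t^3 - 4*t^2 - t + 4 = (t - 4)*(t^2 - 1) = (t - 4)*(t - 1)*(t + 1)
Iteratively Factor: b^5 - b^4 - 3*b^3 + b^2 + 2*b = (b + 1)*(b^4 - 2*b^3 - b^2 + 2*b) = (b - 2)*(b + 1)*(b^3 - b) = (b - 2)*(b + 1)^2*(b^2 - b) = b*(b - 2)*(b + 1)^2*(b - 1)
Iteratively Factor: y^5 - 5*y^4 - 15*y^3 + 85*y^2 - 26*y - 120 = (y - 2)*(y^4 - 3*y^3 - 21*y^2 + 43*y + 60) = (y - 2)*(y + 1)*(y^3 - 4*y^2 - 17*y + 60) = (y - 2)*(y + 1)*(y + 4)*(y^2 - 8*y + 15) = (y - 5)*(y - 2)*(y + 1)*(y + 4)*(y - 3)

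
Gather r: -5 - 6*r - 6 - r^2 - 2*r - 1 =-r^2 - 8*r - 12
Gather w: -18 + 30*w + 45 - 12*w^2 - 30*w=27 - 12*w^2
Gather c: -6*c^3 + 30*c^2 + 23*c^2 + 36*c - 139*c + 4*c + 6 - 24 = -6*c^3 + 53*c^2 - 99*c - 18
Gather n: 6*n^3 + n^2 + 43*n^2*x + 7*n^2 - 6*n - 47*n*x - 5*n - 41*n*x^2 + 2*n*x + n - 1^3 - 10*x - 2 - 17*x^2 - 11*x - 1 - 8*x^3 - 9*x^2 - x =6*n^3 + n^2*(43*x + 8) + n*(-41*x^2 - 45*x - 10) - 8*x^3 - 26*x^2 - 22*x - 4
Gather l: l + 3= l + 3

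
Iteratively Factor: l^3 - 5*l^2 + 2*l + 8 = (l + 1)*(l^2 - 6*l + 8) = (l - 4)*(l + 1)*(l - 2)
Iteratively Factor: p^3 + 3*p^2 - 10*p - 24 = (p + 4)*(p^2 - p - 6) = (p - 3)*(p + 4)*(p + 2)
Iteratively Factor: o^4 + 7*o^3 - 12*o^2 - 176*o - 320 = (o + 4)*(o^3 + 3*o^2 - 24*o - 80) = (o + 4)^2*(o^2 - o - 20) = (o - 5)*(o + 4)^2*(o + 4)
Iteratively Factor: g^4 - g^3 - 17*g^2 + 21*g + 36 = (g + 1)*(g^3 - 2*g^2 - 15*g + 36) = (g - 3)*(g + 1)*(g^2 + g - 12) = (g - 3)^2*(g + 1)*(g + 4)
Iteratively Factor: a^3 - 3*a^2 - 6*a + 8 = (a - 4)*(a^2 + a - 2) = (a - 4)*(a + 2)*(a - 1)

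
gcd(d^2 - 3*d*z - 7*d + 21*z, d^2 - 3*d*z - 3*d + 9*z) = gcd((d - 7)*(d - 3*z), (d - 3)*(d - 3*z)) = -d + 3*z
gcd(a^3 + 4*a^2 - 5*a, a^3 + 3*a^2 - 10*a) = a^2 + 5*a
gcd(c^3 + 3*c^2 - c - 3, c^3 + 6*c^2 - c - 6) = c^2 - 1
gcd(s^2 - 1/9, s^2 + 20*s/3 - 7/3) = s - 1/3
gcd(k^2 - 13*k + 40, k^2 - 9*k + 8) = k - 8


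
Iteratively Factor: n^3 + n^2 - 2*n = (n)*(n^2 + n - 2) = n*(n + 2)*(n - 1)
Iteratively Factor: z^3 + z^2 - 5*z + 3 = (z - 1)*(z^2 + 2*z - 3) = (z - 1)^2*(z + 3)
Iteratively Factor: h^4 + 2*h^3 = (h)*(h^3 + 2*h^2) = h^2*(h^2 + 2*h) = h^2*(h + 2)*(h)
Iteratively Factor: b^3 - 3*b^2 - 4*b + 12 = (b + 2)*(b^2 - 5*b + 6) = (b - 3)*(b + 2)*(b - 2)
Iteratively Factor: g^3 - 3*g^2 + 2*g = (g - 2)*(g^2 - g) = g*(g - 2)*(g - 1)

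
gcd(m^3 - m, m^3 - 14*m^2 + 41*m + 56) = m + 1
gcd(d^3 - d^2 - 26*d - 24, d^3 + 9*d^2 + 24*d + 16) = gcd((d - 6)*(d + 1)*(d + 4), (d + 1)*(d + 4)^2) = d^2 + 5*d + 4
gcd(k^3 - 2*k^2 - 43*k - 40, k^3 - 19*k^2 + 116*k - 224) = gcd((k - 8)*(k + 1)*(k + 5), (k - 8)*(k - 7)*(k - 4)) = k - 8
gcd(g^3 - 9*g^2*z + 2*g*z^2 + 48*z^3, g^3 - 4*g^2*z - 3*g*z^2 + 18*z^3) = -g^2 + g*z + 6*z^2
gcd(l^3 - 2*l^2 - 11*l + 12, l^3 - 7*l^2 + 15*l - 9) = l - 1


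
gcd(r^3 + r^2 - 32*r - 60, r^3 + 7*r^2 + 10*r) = r^2 + 7*r + 10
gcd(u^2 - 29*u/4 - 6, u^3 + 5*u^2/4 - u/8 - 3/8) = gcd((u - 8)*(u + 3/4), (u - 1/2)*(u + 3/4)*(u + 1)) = u + 3/4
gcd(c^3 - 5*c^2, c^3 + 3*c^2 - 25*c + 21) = 1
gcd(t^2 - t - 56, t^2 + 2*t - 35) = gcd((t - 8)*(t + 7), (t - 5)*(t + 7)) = t + 7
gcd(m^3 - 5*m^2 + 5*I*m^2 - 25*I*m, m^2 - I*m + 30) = m + 5*I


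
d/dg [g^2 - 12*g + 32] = 2*g - 12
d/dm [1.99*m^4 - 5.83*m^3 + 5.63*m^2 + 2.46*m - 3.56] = 7.96*m^3 - 17.49*m^2 + 11.26*m + 2.46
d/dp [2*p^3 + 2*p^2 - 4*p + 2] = 6*p^2 + 4*p - 4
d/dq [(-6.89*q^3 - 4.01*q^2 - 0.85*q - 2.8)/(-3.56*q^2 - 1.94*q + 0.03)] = (24.5284*q^4 + 26.7332*q^3 + 4.1333*q^2 - 20.1766*q - 5.4575)/(12.6736*q^4 + 13.8128*q^3 + 3.55*q^2 - 0.1164*q + 0.0009)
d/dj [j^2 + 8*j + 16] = 2*j + 8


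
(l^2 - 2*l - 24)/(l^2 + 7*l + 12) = (l - 6)/(l + 3)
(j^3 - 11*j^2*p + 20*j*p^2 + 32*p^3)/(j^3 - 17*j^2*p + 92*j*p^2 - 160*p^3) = (-j - p)/(-j + 5*p)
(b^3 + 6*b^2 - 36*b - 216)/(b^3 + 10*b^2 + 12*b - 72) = (b - 6)/(b - 2)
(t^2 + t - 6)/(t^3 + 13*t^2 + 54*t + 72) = (t - 2)/(t^2 + 10*t + 24)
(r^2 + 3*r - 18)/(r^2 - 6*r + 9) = (r + 6)/(r - 3)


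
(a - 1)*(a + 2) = a^2 + a - 2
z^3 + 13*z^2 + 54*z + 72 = (z + 3)*(z + 4)*(z + 6)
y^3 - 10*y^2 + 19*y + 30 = (y - 6)*(y - 5)*(y + 1)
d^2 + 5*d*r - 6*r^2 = (d - r)*(d + 6*r)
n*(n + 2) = n^2 + 2*n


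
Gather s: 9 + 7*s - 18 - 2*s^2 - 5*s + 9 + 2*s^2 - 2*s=0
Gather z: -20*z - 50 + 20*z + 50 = 0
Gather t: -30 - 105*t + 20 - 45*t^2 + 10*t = -45*t^2 - 95*t - 10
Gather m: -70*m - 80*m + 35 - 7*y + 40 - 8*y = -150*m - 15*y + 75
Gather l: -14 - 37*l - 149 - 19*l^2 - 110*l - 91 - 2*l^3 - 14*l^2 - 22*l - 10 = -2*l^3 - 33*l^2 - 169*l - 264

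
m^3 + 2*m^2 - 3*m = m*(m - 1)*(m + 3)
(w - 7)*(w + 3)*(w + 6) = w^3 + 2*w^2 - 45*w - 126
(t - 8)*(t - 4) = t^2 - 12*t + 32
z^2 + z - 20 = (z - 4)*(z + 5)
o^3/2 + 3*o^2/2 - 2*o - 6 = (o/2 + 1)*(o - 2)*(o + 3)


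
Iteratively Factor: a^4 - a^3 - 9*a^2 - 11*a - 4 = (a - 4)*(a^3 + 3*a^2 + 3*a + 1) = (a - 4)*(a + 1)*(a^2 + 2*a + 1) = (a - 4)*(a + 1)^2*(a + 1)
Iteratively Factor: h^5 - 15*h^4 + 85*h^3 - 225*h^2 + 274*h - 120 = (h - 2)*(h^4 - 13*h^3 + 59*h^2 - 107*h + 60) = (h - 4)*(h - 2)*(h^3 - 9*h^2 + 23*h - 15) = (h - 4)*(h - 3)*(h - 2)*(h^2 - 6*h + 5) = (h - 5)*(h - 4)*(h - 3)*(h - 2)*(h - 1)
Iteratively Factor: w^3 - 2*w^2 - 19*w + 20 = (w - 1)*(w^2 - w - 20) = (w - 5)*(w - 1)*(w + 4)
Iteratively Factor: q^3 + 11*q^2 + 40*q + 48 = (q + 4)*(q^2 + 7*q + 12) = (q + 3)*(q + 4)*(q + 4)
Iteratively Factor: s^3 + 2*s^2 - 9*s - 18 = (s - 3)*(s^2 + 5*s + 6) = (s - 3)*(s + 3)*(s + 2)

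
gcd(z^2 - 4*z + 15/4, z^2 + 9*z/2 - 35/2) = z - 5/2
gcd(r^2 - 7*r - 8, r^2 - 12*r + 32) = r - 8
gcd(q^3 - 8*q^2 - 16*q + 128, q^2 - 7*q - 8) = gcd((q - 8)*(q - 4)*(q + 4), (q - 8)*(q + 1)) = q - 8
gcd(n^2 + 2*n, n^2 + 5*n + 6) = n + 2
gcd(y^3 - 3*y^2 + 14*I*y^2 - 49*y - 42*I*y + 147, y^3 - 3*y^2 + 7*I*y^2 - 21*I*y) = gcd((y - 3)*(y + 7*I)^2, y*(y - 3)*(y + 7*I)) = y^2 + y*(-3 + 7*I) - 21*I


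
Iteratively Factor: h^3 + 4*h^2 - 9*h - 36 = (h - 3)*(h^2 + 7*h + 12) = (h - 3)*(h + 3)*(h + 4)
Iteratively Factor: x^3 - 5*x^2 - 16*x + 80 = (x - 4)*(x^2 - x - 20) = (x - 5)*(x - 4)*(x + 4)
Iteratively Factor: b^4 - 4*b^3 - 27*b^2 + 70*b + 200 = (b + 4)*(b^3 - 8*b^2 + 5*b + 50) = (b - 5)*(b + 4)*(b^2 - 3*b - 10) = (b - 5)*(b + 2)*(b + 4)*(b - 5)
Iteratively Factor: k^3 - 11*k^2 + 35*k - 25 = (k - 5)*(k^2 - 6*k + 5) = (k - 5)^2*(k - 1)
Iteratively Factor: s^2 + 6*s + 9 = (s + 3)*(s + 3)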